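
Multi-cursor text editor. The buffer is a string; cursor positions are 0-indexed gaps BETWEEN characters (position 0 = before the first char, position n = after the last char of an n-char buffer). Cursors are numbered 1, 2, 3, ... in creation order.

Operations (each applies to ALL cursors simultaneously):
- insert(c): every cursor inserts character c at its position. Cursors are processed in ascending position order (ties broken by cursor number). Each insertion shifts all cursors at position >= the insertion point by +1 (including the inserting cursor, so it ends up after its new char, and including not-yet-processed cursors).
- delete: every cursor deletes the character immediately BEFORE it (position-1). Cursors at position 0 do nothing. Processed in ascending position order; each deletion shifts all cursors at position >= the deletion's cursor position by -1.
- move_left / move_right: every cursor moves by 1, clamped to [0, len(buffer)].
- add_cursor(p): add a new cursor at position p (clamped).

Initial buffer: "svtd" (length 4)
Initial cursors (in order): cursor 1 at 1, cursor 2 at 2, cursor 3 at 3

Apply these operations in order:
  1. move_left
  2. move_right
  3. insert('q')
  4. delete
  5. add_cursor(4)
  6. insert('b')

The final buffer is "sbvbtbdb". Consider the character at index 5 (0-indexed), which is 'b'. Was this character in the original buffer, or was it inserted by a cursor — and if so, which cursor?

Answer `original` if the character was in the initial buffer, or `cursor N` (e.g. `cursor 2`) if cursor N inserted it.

Answer: cursor 3

Derivation:
After op 1 (move_left): buffer="svtd" (len 4), cursors c1@0 c2@1 c3@2, authorship ....
After op 2 (move_right): buffer="svtd" (len 4), cursors c1@1 c2@2 c3@3, authorship ....
After op 3 (insert('q')): buffer="sqvqtqd" (len 7), cursors c1@2 c2@4 c3@6, authorship .1.2.3.
After op 4 (delete): buffer="svtd" (len 4), cursors c1@1 c2@2 c3@3, authorship ....
After op 5 (add_cursor(4)): buffer="svtd" (len 4), cursors c1@1 c2@2 c3@3 c4@4, authorship ....
After op 6 (insert('b')): buffer="sbvbtbdb" (len 8), cursors c1@2 c2@4 c3@6 c4@8, authorship .1.2.3.4
Authorship (.=original, N=cursor N): . 1 . 2 . 3 . 4
Index 5: author = 3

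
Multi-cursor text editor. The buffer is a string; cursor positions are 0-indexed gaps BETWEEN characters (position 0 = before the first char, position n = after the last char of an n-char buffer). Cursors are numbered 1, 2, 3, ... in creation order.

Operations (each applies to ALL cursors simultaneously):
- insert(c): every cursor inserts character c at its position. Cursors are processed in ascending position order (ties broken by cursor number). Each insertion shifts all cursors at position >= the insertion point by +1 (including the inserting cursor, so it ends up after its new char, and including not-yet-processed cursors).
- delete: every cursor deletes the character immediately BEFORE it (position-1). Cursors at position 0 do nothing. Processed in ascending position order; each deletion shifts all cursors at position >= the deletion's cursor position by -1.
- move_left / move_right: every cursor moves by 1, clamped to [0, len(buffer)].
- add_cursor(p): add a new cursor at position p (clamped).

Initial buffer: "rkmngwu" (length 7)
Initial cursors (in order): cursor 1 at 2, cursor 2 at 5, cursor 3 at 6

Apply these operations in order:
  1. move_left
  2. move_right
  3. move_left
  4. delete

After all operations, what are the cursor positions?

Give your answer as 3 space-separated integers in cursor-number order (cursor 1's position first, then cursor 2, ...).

Answer: 0 2 2

Derivation:
After op 1 (move_left): buffer="rkmngwu" (len 7), cursors c1@1 c2@4 c3@5, authorship .......
After op 2 (move_right): buffer="rkmngwu" (len 7), cursors c1@2 c2@5 c3@6, authorship .......
After op 3 (move_left): buffer="rkmngwu" (len 7), cursors c1@1 c2@4 c3@5, authorship .......
After op 4 (delete): buffer="kmwu" (len 4), cursors c1@0 c2@2 c3@2, authorship ....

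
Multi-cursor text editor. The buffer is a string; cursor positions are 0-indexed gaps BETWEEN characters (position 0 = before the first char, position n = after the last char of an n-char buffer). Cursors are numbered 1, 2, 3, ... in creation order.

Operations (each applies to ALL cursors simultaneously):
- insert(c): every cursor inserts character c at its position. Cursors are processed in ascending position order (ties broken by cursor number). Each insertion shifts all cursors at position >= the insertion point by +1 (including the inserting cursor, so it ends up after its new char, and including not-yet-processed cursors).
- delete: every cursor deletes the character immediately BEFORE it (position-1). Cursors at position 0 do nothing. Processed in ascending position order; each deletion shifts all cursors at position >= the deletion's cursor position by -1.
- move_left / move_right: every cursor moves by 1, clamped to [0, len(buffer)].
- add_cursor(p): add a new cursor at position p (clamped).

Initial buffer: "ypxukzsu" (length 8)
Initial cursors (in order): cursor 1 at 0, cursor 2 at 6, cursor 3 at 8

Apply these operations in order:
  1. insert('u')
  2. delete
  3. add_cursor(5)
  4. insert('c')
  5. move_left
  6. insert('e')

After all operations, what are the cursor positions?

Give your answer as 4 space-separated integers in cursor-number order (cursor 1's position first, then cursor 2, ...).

After op 1 (insert('u')): buffer="uypxukzusuu" (len 11), cursors c1@1 c2@8 c3@11, authorship 1......2..3
After op 2 (delete): buffer="ypxukzsu" (len 8), cursors c1@0 c2@6 c3@8, authorship ........
After op 3 (add_cursor(5)): buffer="ypxukzsu" (len 8), cursors c1@0 c4@5 c2@6 c3@8, authorship ........
After op 4 (insert('c')): buffer="cypxukczcsuc" (len 12), cursors c1@1 c4@7 c2@9 c3@12, authorship 1.....4.2..3
After op 5 (move_left): buffer="cypxukczcsuc" (len 12), cursors c1@0 c4@6 c2@8 c3@11, authorship 1.....4.2..3
After op 6 (insert('e')): buffer="ecypxukeczecsuec" (len 16), cursors c1@1 c4@8 c2@11 c3@15, authorship 11.....44.22..33

Answer: 1 11 15 8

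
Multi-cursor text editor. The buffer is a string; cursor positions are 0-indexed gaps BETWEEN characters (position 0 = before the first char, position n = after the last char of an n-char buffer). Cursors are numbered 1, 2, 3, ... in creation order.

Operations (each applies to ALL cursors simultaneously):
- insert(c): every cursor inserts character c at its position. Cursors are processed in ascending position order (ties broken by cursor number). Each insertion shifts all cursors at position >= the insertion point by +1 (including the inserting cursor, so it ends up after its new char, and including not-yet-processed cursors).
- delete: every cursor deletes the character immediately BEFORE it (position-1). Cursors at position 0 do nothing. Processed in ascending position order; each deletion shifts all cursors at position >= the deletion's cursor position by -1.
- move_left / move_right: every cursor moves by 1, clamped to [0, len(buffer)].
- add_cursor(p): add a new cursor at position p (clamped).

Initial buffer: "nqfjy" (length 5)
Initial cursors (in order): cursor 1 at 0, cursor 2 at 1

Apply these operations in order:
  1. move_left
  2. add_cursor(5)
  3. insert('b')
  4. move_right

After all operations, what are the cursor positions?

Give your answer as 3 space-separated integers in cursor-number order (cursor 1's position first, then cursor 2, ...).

Answer: 3 3 8

Derivation:
After op 1 (move_left): buffer="nqfjy" (len 5), cursors c1@0 c2@0, authorship .....
After op 2 (add_cursor(5)): buffer="nqfjy" (len 5), cursors c1@0 c2@0 c3@5, authorship .....
After op 3 (insert('b')): buffer="bbnqfjyb" (len 8), cursors c1@2 c2@2 c3@8, authorship 12.....3
After op 4 (move_right): buffer="bbnqfjyb" (len 8), cursors c1@3 c2@3 c3@8, authorship 12.....3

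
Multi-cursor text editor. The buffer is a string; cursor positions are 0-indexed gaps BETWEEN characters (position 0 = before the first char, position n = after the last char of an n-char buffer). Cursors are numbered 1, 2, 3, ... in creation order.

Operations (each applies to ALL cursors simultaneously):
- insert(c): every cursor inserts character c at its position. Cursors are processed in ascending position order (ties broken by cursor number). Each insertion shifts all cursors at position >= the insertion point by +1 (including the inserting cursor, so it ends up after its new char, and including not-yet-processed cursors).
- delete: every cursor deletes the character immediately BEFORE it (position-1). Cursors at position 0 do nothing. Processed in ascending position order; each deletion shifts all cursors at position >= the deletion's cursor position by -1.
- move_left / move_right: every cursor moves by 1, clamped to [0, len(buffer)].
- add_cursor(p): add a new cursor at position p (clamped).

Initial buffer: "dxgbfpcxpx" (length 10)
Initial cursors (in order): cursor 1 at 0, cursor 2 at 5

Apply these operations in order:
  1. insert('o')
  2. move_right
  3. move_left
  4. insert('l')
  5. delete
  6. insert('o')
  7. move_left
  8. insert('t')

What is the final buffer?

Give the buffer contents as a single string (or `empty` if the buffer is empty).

After op 1 (insert('o')): buffer="odxgbfopcxpx" (len 12), cursors c1@1 c2@7, authorship 1.....2.....
After op 2 (move_right): buffer="odxgbfopcxpx" (len 12), cursors c1@2 c2@8, authorship 1.....2.....
After op 3 (move_left): buffer="odxgbfopcxpx" (len 12), cursors c1@1 c2@7, authorship 1.....2.....
After op 4 (insert('l')): buffer="oldxgbfolpcxpx" (len 14), cursors c1@2 c2@9, authorship 11.....22.....
After op 5 (delete): buffer="odxgbfopcxpx" (len 12), cursors c1@1 c2@7, authorship 1.....2.....
After op 6 (insert('o')): buffer="oodxgbfoopcxpx" (len 14), cursors c1@2 c2@9, authorship 11.....22.....
After op 7 (move_left): buffer="oodxgbfoopcxpx" (len 14), cursors c1@1 c2@8, authorship 11.....22.....
After op 8 (insert('t')): buffer="otodxgbfotopcxpx" (len 16), cursors c1@2 c2@10, authorship 111.....222.....

Answer: otodxgbfotopcxpx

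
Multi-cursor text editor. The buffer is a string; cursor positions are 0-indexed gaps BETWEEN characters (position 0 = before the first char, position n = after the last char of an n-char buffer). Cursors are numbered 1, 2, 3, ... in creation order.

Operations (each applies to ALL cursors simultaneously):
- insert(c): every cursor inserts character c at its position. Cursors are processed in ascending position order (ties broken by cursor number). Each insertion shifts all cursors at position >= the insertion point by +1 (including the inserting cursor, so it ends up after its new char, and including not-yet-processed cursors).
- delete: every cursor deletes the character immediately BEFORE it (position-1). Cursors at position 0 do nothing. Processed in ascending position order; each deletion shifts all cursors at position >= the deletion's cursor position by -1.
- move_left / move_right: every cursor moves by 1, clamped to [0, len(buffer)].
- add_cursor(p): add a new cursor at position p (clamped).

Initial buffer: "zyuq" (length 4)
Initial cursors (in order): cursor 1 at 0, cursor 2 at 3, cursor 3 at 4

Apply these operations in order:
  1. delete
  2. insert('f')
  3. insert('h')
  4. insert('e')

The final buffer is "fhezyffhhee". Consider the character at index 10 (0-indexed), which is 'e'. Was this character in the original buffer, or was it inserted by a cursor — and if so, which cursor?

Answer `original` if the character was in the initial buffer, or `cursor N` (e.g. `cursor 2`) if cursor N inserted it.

Answer: cursor 3

Derivation:
After op 1 (delete): buffer="zy" (len 2), cursors c1@0 c2@2 c3@2, authorship ..
After op 2 (insert('f')): buffer="fzyff" (len 5), cursors c1@1 c2@5 c3@5, authorship 1..23
After op 3 (insert('h')): buffer="fhzyffhh" (len 8), cursors c1@2 c2@8 c3@8, authorship 11..2323
After op 4 (insert('e')): buffer="fhezyffhhee" (len 11), cursors c1@3 c2@11 c3@11, authorship 111..232323
Authorship (.=original, N=cursor N): 1 1 1 . . 2 3 2 3 2 3
Index 10: author = 3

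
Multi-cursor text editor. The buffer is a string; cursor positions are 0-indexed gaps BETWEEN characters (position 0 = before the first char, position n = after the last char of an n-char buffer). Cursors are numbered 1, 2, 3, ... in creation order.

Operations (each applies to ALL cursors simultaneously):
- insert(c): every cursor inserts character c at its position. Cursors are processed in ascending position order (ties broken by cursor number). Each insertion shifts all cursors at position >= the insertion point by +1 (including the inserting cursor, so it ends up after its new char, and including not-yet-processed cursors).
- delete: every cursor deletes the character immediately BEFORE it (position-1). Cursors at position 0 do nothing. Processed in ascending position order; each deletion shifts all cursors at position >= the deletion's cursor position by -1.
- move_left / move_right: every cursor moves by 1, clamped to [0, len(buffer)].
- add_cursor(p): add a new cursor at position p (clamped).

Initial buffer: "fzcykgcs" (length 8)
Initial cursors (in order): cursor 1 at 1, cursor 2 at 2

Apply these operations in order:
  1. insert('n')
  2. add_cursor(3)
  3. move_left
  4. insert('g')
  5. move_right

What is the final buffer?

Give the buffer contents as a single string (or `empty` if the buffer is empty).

After op 1 (insert('n')): buffer="fnzncykgcs" (len 10), cursors c1@2 c2@4, authorship .1.2......
After op 2 (add_cursor(3)): buffer="fnzncykgcs" (len 10), cursors c1@2 c3@3 c2@4, authorship .1.2......
After op 3 (move_left): buffer="fnzncykgcs" (len 10), cursors c1@1 c3@2 c2@3, authorship .1.2......
After op 4 (insert('g')): buffer="fgngzgncykgcs" (len 13), cursors c1@2 c3@4 c2@6, authorship .113.22......
After op 5 (move_right): buffer="fgngzgncykgcs" (len 13), cursors c1@3 c3@5 c2@7, authorship .113.22......

Answer: fgngzgncykgcs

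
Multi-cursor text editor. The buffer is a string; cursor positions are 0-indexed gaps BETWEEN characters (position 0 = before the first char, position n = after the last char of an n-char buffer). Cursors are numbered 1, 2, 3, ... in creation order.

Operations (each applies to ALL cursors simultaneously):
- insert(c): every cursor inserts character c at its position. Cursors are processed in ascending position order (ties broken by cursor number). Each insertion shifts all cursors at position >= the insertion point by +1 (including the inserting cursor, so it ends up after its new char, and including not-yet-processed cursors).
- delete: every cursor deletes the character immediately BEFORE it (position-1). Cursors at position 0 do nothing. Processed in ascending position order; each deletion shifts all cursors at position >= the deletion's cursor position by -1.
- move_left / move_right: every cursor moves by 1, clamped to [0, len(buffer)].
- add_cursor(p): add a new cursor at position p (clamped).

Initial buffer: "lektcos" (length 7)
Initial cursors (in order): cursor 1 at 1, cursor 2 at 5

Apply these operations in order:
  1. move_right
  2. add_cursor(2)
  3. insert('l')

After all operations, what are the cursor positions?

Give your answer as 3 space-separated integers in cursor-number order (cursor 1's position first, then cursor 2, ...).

Answer: 4 9 4

Derivation:
After op 1 (move_right): buffer="lektcos" (len 7), cursors c1@2 c2@6, authorship .......
After op 2 (add_cursor(2)): buffer="lektcos" (len 7), cursors c1@2 c3@2 c2@6, authorship .......
After op 3 (insert('l')): buffer="lellktcols" (len 10), cursors c1@4 c3@4 c2@9, authorship ..13....2.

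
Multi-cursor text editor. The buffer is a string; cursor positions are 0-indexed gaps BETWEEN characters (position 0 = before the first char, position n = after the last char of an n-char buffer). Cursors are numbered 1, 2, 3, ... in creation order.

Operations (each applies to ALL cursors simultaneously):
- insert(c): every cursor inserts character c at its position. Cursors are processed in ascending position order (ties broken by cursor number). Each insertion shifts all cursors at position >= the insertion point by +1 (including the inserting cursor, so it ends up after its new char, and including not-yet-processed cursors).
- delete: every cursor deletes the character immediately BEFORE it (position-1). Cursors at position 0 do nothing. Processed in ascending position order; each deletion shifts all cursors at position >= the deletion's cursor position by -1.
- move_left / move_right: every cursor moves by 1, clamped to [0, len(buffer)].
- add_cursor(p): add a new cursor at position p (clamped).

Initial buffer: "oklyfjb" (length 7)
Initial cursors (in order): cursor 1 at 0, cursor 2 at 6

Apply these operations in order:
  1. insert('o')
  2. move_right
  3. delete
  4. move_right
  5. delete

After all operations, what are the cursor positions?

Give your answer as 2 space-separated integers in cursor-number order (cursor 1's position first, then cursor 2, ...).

Answer: 1 5

Derivation:
After op 1 (insert('o')): buffer="ooklyfjob" (len 9), cursors c1@1 c2@8, authorship 1......2.
After op 2 (move_right): buffer="ooklyfjob" (len 9), cursors c1@2 c2@9, authorship 1......2.
After op 3 (delete): buffer="oklyfjo" (len 7), cursors c1@1 c2@7, authorship 1.....2
After op 4 (move_right): buffer="oklyfjo" (len 7), cursors c1@2 c2@7, authorship 1.....2
After op 5 (delete): buffer="olyfj" (len 5), cursors c1@1 c2@5, authorship 1....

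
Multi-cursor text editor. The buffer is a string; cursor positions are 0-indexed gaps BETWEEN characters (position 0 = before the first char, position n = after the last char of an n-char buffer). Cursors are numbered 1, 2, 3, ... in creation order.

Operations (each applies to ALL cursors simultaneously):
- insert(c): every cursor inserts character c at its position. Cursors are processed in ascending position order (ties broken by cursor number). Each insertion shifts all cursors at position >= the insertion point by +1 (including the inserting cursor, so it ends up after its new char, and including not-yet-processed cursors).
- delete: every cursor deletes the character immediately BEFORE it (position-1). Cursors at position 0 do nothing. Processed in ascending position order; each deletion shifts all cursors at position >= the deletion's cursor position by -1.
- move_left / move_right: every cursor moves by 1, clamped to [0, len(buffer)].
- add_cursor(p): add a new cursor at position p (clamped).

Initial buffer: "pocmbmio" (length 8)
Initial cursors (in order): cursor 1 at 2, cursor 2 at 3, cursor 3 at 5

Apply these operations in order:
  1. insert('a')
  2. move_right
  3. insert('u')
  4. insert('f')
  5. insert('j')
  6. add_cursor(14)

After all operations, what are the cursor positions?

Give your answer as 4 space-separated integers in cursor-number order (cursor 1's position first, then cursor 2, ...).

Answer: 7 12 18 14

Derivation:
After op 1 (insert('a')): buffer="poacambamio" (len 11), cursors c1@3 c2@5 c3@8, authorship ..1.2..3...
After op 2 (move_right): buffer="poacambamio" (len 11), cursors c1@4 c2@6 c3@9, authorship ..1.2..3...
After op 3 (insert('u')): buffer="poacuamubamuio" (len 14), cursors c1@5 c2@8 c3@12, authorship ..1.12.2.3.3..
After op 4 (insert('f')): buffer="poacufamufbamufio" (len 17), cursors c1@6 c2@10 c3@15, authorship ..1.112.22.3.33..
After op 5 (insert('j')): buffer="poacufjamufjbamufjio" (len 20), cursors c1@7 c2@12 c3@18, authorship ..1.1112.222.3.333..
After op 6 (add_cursor(14)): buffer="poacufjamufjbamufjio" (len 20), cursors c1@7 c2@12 c4@14 c3@18, authorship ..1.1112.222.3.333..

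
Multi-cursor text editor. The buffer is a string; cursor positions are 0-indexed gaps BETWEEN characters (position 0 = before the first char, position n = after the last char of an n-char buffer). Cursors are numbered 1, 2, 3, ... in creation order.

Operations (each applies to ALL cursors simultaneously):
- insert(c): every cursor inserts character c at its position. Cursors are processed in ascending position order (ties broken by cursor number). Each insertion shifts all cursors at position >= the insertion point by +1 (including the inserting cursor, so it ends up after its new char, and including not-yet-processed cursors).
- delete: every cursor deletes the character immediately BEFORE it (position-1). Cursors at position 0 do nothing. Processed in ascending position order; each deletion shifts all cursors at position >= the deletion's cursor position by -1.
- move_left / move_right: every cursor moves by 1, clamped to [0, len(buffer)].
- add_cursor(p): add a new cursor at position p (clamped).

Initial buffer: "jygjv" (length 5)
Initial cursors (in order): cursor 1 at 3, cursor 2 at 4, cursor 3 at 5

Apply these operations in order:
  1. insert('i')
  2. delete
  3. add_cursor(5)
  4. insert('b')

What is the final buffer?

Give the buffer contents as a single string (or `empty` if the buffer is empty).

After op 1 (insert('i')): buffer="jygijivi" (len 8), cursors c1@4 c2@6 c3@8, authorship ...1.2.3
After op 2 (delete): buffer="jygjv" (len 5), cursors c1@3 c2@4 c3@5, authorship .....
After op 3 (add_cursor(5)): buffer="jygjv" (len 5), cursors c1@3 c2@4 c3@5 c4@5, authorship .....
After op 4 (insert('b')): buffer="jygbjbvbb" (len 9), cursors c1@4 c2@6 c3@9 c4@9, authorship ...1.2.34

Answer: jygbjbvbb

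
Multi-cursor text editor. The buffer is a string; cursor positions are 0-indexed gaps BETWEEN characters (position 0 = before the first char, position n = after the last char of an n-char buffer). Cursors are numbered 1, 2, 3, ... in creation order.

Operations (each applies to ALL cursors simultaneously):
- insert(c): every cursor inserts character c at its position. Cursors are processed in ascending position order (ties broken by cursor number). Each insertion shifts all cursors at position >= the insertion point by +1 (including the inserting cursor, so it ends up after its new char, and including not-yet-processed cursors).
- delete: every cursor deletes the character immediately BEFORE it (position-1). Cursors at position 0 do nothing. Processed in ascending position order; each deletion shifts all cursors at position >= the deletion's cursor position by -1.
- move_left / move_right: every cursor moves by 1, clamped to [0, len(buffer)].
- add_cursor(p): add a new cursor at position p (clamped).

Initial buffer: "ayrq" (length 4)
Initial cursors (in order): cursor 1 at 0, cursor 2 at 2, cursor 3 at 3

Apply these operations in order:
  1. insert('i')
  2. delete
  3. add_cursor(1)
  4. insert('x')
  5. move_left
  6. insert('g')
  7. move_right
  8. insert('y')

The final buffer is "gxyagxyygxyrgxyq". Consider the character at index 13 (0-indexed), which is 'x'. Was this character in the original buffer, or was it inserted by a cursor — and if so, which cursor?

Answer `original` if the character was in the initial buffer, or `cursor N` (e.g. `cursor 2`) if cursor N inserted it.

After op 1 (insert('i')): buffer="iayiriq" (len 7), cursors c1@1 c2@4 c3@6, authorship 1..2.3.
After op 2 (delete): buffer="ayrq" (len 4), cursors c1@0 c2@2 c3@3, authorship ....
After op 3 (add_cursor(1)): buffer="ayrq" (len 4), cursors c1@0 c4@1 c2@2 c3@3, authorship ....
After op 4 (insert('x')): buffer="xaxyxrxq" (len 8), cursors c1@1 c4@3 c2@5 c3@7, authorship 1.4.2.3.
After op 5 (move_left): buffer="xaxyxrxq" (len 8), cursors c1@0 c4@2 c2@4 c3@6, authorship 1.4.2.3.
After op 6 (insert('g')): buffer="gxagxygxrgxq" (len 12), cursors c1@1 c4@4 c2@7 c3@10, authorship 11.44.22.33.
After op 7 (move_right): buffer="gxagxygxrgxq" (len 12), cursors c1@2 c4@5 c2@8 c3@11, authorship 11.44.22.33.
After op 8 (insert('y')): buffer="gxyagxyygxyrgxyq" (len 16), cursors c1@3 c4@7 c2@11 c3@15, authorship 111.444.222.333.
Authorship (.=original, N=cursor N): 1 1 1 . 4 4 4 . 2 2 2 . 3 3 3 .
Index 13: author = 3

Answer: cursor 3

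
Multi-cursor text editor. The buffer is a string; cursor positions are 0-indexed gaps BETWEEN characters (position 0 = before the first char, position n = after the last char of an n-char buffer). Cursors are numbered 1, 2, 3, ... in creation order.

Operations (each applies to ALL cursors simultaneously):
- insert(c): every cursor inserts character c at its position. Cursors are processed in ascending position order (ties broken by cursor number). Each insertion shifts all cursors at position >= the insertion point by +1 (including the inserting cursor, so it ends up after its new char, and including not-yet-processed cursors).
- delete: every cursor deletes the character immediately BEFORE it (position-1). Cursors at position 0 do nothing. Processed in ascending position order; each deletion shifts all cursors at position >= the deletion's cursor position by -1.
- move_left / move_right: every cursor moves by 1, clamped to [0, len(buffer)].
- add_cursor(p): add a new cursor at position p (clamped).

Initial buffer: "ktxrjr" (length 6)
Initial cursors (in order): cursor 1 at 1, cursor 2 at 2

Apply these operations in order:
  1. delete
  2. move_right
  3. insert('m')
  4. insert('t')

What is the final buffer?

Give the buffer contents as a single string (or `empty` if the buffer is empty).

Answer: xmmttrjr

Derivation:
After op 1 (delete): buffer="xrjr" (len 4), cursors c1@0 c2@0, authorship ....
After op 2 (move_right): buffer="xrjr" (len 4), cursors c1@1 c2@1, authorship ....
After op 3 (insert('m')): buffer="xmmrjr" (len 6), cursors c1@3 c2@3, authorship .12...
After op 4 (insert('t')): buffer="xmmttrjr" (len 8), cursors c1@5 c2@5, authorship .1212...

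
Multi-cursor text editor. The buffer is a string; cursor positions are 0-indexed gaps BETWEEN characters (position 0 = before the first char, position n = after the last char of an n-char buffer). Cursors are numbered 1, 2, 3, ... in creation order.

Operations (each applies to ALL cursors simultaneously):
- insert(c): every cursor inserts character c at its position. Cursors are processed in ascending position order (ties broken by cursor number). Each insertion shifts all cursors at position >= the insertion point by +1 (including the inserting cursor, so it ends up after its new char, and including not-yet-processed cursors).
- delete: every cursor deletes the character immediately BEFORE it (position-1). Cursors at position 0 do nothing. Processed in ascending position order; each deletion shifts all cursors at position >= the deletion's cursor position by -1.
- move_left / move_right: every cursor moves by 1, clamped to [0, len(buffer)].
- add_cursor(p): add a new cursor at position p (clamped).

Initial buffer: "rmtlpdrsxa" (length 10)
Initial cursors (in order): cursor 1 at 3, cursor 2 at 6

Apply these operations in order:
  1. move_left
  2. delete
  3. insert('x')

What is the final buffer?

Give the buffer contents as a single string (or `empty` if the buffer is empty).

Answer: rxtlxdrsxa

Derivation:
After op 1 (move_left): buffer="rmtlpdrsxa" (len 10), cursors c1@2 c2@5, authorship ..........
After op 2 (delete): buffer="rtldrsxa" (len 8), cursors c1@1 c2@3, authorship ........
After op 3 (insert('x')): buffer="rxtlxdrsxa" (len 10), cursors c1@2 c2@5, authorship .1..2.....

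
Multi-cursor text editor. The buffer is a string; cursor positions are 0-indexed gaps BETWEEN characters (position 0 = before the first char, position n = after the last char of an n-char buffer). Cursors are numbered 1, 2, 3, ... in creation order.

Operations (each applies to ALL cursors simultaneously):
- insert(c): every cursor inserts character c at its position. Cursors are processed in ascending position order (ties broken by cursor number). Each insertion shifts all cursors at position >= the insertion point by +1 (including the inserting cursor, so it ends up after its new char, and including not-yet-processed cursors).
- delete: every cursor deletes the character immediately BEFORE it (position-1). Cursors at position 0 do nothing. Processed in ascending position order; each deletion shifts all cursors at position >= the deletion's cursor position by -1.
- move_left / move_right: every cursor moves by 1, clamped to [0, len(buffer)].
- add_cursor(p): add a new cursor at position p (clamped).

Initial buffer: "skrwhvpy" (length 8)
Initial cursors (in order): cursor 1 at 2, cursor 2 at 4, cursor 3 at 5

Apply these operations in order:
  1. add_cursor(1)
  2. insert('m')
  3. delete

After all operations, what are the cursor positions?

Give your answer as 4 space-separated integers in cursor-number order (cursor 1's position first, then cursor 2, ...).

Answer: 2 4 5 1

Derivation:
After op 1 (add_cursor(1)): buffer="skrwhvpy" (len 8), cursors c4@1 c1@2 c2@4 c3@5, authorship ........
After op 2 (insert('m')): buffer="smkmrwmhmvpy" (len 12), cursors c4@2 c1@4 c2@7 c3@9, authorship .4.1..2.3...
After op 3 (delete): buffer="skrwhvpy" (len 8), cursors c4@1 c1@2 c2@4 c3@5, authorship ........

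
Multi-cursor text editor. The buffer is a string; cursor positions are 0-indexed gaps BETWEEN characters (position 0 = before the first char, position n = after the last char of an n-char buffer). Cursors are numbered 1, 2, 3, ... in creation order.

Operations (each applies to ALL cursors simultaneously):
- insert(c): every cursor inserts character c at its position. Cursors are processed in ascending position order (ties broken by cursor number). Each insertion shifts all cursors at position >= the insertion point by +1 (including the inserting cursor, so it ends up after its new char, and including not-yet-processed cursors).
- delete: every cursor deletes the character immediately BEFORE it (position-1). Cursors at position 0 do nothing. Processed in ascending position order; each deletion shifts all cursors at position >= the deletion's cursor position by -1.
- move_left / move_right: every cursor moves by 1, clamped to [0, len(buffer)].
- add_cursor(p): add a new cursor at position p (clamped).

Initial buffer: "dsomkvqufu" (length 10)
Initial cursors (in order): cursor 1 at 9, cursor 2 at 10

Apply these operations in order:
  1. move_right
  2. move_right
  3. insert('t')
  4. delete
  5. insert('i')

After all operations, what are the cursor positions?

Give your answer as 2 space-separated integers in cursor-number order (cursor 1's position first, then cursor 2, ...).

After op 1 (move_right): buffer="dsomkvqufu" (len 10), cursors c1@10 c2@10, authorship ..........
After op 2 (move_right): buffer="dsomkvqufu" (len 10), cursors c1@10 c2@10, authorship ..........
After op 3 (insert('t')): buffer="dsomkvqufutt" (len 12), cursors c1@12 c2@12, authorship ..........12
After op 4 (delete): buffer="dsomkvqufu" (len 10), cursors c1@10 c2@10, authorship ..........
After op 5 (insert('i')): buffer="dsomkvqufuii" (len 12), cursors c1@12 c2@12, authorship ..........12

Answer: 12 12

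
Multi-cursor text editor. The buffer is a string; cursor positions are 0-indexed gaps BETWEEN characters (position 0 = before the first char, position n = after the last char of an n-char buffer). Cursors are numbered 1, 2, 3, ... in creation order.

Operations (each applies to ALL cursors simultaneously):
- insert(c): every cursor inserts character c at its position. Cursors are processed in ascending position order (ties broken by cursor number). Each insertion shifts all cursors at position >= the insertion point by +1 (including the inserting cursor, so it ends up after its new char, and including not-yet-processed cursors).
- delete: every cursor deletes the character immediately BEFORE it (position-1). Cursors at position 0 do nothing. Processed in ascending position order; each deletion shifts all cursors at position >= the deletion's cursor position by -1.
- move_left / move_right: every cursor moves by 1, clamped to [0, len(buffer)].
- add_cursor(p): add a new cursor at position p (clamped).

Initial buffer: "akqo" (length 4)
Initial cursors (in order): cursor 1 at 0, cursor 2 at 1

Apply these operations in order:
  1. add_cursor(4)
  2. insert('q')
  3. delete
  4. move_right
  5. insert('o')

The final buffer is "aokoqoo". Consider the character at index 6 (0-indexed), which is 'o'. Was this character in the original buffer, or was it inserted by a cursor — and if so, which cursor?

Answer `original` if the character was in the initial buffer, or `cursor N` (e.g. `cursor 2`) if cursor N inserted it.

After op 1 (add_cursor(4)): buffer="akqo" (len 4), cursors c1@0 c2@1 c3@4, authorship ....
After op 2 (insert('q')): buffer="qaqkqoq" (len 7), cursors c1@1 c2@3 c3@7, authorship 1.2...3
After op 3 (delete): buffer="akqo" (len 4), cursors c1@0 c2@1 c3@4, authorship ....
After op 4 (move_right): buffer="akqo" (len 4), cursors c1@1 c2@2 c3@4, authorship ....
After op 5 (insert('o')): buffer="aokoqoo" (len 7), cursors c1@2 c2@4 c3@7, authorship .1.2..3
Authorship (.=original, N=cursor N): . 1 . 2 . . 3
Index 6: author = 3

Answer: cursor 3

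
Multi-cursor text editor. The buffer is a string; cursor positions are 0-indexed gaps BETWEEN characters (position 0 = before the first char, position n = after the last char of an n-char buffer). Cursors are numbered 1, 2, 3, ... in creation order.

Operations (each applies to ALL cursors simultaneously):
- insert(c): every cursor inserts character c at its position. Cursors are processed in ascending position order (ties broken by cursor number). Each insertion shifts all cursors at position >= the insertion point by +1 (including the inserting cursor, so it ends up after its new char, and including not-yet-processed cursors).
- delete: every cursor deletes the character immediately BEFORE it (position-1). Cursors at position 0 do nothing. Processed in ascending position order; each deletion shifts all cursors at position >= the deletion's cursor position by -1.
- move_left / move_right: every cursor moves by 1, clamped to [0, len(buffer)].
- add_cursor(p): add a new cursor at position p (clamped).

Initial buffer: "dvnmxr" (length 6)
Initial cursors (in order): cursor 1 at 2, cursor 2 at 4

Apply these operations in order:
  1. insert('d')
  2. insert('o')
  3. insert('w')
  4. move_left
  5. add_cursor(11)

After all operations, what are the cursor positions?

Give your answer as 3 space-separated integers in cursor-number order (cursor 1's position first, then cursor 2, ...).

After op 1 (insert('d')): buffer="dvdnmdxr" (len 8), cursors c1@3 c2@6, authorship ..1..2..
After op 2 (insert('o')): buffer="dvdonmdoxr" (len 10), cursors c1@4 c2@8, authorship ..11..22..
After op 3 (insert('w')): buffer="dvdownmdowxr" (len 12), cursors c1@5 c2@10, authorship ..111..222..
After op 4 (move_left): buffer="dvdownmdowxr" (len 12), cursors c1@4 c2@9, authorship ..111..222..
After op 5 (add_cursor(11)): buffer="dvdownmdowxr" (len 12), cursors c1@4 c2@9 c3@11, authorship ..111..222..

Answer: 4 9 11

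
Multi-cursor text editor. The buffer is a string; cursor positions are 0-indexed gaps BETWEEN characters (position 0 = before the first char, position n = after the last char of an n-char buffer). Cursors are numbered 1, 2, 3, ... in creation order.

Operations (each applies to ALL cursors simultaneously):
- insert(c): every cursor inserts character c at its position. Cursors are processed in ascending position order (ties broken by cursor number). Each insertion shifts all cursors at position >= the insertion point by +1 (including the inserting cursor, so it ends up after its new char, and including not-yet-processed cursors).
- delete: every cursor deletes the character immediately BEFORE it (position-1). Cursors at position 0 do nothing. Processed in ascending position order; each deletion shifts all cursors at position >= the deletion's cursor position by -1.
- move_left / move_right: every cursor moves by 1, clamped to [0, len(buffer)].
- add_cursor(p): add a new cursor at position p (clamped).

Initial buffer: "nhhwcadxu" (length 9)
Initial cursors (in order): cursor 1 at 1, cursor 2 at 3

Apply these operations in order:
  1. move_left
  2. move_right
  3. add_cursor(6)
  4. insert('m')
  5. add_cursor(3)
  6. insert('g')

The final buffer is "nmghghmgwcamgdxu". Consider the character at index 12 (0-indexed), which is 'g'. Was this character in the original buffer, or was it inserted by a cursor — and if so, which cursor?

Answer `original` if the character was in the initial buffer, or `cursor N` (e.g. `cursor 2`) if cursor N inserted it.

Answer: cursor 3

Derivation:
After op 1 (move_left): buffer="nhhwcadxu" (len 9), cursors c1@0 c2@2, authorship .........
After op 2 (move_right): buffer="nhhwcadxu" (len 9), cursors c1@1 c2@3, authorship .........
After op 3 (add_cursor(6)): buffer="nhhwcadxu" (len 9), cursors c1@1 c2@3 c3@6, authorship .........
After op 4 (insert('m')): buffer="nmhhmwcamdxu" (len 12), cursors c1@2 c2@5 c3@9, authorship .1..2...3...
After op 5 (add_cursor(3)): buffer="nmhhmwcamdxu" (len 12), cursors c1@2 c4@3 c2@5 c3@9, authorship .1..2...3...
After op 6 (insert('g')): buffer="nmghghmgwcamgdxu" (len 16), cursors c1@3 c4@5 c2@8 c3@13, authorship .11.4.22...33...
Authorship (.=original, N=cursor N): . 1 1 . 4 . 2 2 . . . 3 3 . . .
Index 12: author = 3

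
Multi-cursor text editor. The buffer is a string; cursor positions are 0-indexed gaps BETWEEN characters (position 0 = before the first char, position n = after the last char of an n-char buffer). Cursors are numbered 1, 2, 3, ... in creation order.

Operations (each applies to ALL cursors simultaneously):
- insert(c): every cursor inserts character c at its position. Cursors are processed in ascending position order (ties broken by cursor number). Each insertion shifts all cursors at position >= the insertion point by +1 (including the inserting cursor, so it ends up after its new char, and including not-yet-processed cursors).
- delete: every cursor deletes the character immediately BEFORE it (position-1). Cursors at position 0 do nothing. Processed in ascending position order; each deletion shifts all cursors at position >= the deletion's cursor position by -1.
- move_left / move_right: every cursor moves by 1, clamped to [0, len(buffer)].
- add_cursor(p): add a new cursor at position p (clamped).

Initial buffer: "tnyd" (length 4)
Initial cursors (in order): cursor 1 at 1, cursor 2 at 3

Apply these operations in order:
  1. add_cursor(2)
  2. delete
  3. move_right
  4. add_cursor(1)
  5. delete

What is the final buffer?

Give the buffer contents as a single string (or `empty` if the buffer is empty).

Answer: empty

Derivation:
After op 1 (add_cursor(2)): buffer="tnyd" (len 4), cursors c1@1 c3@2 c2@3, authorship ....
After op 2 (delete): buffer="d" (len 1), cursors c1@0 c2@0 c3@0, authorship .
After op 3 (move_right): buffer="d" (len 1), cursors c1@1 c2@1 c3@1, authorship .
After op 4 (add_cursor(1)): buffer="d" (len 1), cursors c1@1 c2@1 c3@1 c4@1, authorship .
After op 5 (delete): buffer="" (len 0), cursors c1@0 c2@0 c3@0 c4@0, authorship 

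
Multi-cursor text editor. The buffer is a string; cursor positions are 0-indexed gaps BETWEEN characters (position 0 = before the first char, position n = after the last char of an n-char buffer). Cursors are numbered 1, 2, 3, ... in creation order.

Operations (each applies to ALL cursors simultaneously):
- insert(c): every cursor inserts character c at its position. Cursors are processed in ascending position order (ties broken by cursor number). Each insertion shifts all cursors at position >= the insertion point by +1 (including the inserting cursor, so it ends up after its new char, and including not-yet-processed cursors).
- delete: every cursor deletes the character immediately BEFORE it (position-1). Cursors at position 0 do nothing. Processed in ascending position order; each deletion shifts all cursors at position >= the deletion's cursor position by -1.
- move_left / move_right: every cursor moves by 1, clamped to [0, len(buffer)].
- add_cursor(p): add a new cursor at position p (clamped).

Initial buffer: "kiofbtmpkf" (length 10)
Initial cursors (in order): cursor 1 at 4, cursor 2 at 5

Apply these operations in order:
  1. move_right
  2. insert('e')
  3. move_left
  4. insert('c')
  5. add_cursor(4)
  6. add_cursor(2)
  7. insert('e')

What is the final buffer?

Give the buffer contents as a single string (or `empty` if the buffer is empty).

Answer: kieofebceetceempkf

Derivation:
After op 1 (move_right): buffer="kiofbtmpkf" (len 10), cursors c1@5 c2@6, authorship ..........
After op 2 (insert('e')): buffer="kiofbetempkf" (len 12), cursors c1@6 c2@8, authorship .....1.2....
After op 3 (move_left): buffer="kiofbetempkf" (len 12), cursors c1@5 c2@7, authorship .....1.2....
After op 4 (insert('c')): buffer="kiofbcetcempkf" (len 14), cursors c1@6 c2@9, authorship .....11.22....
After op 5 (add_cursor(4)): buffer="kiofbcetcempkf" (len 14), cursors c3@4 c1@6 c2@9, authorship .....11.22....
After op 6 (add_cursor(2)): buffer="kiofbcetcempkf" (len 14), cursors c4@2 c3@4 c1@6 c2@9, authorship .....11.22....
After op 7 (insert('e')): buffer="kieofebceetceempkf" (len 18), cursors c4@3 c3@6 c1@9 c2@13, authorship ..4..3.111.222....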